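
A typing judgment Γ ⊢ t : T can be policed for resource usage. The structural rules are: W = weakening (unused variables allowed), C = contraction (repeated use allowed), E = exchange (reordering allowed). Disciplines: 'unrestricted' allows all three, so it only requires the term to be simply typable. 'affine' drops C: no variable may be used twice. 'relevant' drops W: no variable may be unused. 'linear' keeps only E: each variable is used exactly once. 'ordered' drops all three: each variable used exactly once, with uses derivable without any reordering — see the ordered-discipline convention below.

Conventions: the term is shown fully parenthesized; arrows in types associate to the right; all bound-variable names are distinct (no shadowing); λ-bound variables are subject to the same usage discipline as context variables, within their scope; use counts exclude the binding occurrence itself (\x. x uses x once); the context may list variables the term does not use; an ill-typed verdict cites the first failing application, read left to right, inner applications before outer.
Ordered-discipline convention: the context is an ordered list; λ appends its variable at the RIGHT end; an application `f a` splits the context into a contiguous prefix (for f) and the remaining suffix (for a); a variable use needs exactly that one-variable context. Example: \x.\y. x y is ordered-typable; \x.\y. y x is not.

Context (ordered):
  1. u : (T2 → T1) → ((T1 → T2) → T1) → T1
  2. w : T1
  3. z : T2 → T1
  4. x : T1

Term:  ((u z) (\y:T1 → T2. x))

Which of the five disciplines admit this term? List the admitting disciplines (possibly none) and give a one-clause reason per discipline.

admitted in: affine, unrestricted
counts: u=1; w=0; z=1; x=1; y (bound)=0
left-to-right use order: u, z, x
typing: the term checks, with type T1
ordered: ✗ — w, y left unused
linear: ✗ — w, y left unused
affine: ✓ — u, w, z, x, y: no repeats, contraction unneeded
relevant: ✗ — w, y left unused
unrestricted: ✓ — simply typable at T1; W, C, E all held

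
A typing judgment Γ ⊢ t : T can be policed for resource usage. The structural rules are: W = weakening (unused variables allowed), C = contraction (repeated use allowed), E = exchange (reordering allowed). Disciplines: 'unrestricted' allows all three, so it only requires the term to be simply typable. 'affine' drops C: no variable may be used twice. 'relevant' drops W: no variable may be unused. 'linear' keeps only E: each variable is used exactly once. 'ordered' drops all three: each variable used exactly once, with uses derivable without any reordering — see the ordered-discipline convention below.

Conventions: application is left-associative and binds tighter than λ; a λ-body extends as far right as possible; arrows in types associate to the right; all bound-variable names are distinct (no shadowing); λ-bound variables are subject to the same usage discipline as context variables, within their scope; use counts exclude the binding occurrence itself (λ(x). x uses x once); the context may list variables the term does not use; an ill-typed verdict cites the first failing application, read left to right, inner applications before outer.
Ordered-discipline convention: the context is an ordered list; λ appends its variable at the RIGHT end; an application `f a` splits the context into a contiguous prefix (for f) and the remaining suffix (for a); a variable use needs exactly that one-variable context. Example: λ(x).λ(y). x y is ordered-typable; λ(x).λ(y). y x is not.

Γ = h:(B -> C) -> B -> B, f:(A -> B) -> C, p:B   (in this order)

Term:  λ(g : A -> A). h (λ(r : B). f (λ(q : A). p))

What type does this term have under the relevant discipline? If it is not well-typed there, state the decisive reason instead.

not well-typed under relevant — g, r, q never used (weakening)
use counts: h=1, f=1, p=1, g [bound]=0, r [bound]=0, q [bound]=0
order of uses: h, f, p
typing: well-typed — term : (A -> A) -> B -> B
all disciplines: ordered ✗ · linear ✗ · affine ✓ · relevant ✗ · unrestricted ✓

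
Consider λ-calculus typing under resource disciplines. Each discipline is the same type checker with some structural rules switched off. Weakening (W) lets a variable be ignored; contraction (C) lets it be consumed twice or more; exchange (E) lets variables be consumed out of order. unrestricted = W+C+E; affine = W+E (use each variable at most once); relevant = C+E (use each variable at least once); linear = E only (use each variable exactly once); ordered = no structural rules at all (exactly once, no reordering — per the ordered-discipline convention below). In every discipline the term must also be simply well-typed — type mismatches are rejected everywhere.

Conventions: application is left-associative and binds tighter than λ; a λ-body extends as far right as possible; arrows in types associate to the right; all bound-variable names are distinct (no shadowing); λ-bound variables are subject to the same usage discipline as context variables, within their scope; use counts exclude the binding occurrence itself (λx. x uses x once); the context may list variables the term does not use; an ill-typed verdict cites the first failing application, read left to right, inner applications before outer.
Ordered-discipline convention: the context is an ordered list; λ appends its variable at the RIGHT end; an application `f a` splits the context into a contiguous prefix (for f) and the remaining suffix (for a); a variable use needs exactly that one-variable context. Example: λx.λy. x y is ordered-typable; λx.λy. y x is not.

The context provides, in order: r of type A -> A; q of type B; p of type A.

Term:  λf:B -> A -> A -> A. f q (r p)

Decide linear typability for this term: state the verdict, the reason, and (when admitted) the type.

yes — r, q, p, f: one use apiece; term : (B -> A -> A -> A) -> A -> A
variable uses: r: 1×; q: 1×; p: 1×; f (λ-bound): 1×
use order (left to right): f, q, r, p
typing: the term checks, with type (B -> A -> A -> A) -> A -> A
per-discipline verdicts: ordered ✗ | linear ✓ | affine ✓ | relevant ✓ | unrestricted ✓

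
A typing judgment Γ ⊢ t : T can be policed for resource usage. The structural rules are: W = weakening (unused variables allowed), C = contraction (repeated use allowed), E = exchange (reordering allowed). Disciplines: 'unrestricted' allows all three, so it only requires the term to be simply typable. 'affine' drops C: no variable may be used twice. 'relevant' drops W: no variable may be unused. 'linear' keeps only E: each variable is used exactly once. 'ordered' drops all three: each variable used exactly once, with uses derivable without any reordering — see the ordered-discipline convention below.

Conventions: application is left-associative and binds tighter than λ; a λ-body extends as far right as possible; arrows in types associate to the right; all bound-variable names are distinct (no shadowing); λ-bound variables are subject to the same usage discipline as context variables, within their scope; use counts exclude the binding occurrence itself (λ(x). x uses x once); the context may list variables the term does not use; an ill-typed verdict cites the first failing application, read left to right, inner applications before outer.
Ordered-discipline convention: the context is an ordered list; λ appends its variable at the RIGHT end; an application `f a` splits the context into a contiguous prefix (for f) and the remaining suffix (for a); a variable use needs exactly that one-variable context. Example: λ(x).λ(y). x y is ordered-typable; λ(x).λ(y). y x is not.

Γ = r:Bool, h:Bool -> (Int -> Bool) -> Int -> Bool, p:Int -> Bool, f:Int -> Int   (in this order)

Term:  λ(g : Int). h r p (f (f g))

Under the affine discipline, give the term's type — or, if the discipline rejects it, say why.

not well-typed under affine — uses contraction: f ×2
variable uses: r ×1, h ×1, p ×1, f ×2, g [bound] ×1
use order (left to right): h, r, p, f, f, g
typing: well-typed — term : Int -> Bool
across the five disciplines: ordered ✗; linear ✗; affine ✗; relevant ✓; unrestricted ✓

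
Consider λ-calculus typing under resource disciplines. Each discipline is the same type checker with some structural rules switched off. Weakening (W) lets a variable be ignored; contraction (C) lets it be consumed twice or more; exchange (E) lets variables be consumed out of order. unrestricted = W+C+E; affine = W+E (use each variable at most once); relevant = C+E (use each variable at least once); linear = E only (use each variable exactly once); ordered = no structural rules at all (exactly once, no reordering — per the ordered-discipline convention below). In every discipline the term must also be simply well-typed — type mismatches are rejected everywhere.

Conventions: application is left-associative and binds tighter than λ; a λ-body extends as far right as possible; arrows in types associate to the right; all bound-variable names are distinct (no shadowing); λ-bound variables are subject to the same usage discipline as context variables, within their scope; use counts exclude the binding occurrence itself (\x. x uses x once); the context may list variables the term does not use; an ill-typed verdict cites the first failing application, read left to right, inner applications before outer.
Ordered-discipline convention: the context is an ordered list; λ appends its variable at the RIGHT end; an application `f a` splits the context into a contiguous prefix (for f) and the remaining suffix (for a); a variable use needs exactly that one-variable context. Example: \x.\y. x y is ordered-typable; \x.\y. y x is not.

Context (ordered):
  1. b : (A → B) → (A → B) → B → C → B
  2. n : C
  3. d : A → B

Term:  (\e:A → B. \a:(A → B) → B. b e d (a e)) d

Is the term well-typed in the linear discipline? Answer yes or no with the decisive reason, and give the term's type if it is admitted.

no — needs contraction — d ×2, e ×2; needs weakening: n unused
use counts: b=1; n=0; d=2; e [bound]=2; a [bound]=1
uses in reading order: b, e, d, a, e, d
typing: ✓ — ((A → B) → B) → C → B
across the five disciplines: ordered ✗ · linear ✗ · affine ✗ · relevant ✗ · unrestricted ✓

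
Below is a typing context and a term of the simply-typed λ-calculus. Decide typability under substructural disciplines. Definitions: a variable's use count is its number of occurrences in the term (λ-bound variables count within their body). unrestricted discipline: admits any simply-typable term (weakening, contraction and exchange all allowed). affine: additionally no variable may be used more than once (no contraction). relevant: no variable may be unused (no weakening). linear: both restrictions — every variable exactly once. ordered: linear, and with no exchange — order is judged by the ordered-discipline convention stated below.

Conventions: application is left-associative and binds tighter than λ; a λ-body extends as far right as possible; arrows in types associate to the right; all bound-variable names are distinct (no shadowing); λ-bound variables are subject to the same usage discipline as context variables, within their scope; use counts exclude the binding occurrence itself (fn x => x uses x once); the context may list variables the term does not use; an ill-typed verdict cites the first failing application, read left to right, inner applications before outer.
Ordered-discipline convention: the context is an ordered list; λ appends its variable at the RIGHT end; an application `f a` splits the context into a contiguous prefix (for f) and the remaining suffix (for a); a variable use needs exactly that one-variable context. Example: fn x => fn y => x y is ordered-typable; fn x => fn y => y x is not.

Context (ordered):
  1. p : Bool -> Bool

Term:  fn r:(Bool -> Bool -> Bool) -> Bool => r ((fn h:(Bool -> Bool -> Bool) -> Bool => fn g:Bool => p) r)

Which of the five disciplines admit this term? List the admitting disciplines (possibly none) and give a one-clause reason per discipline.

admitted by: unrestricted
variable uses: p: 1; r (λ-bound): 2; h (λ-bound): 0; g (λ-bound): 0
uses in reading order: r, p, r
typing: ✓ — ((Bool -> Bool -> Bool) -> Bool) -> Bool
ordered: ✗, r ×2 used more than once (contraction); h, g left unused
linear: ✗, r ×2 used more than once (contraction); h, g left unused
affine: ✗, r ×2 used more than once (contraction)
relevant: ✗, h, g left unused
unrestricted: ✓, typability at ((Bool -> Bool -> Bool) -> Bool) -> Bool is all that's needed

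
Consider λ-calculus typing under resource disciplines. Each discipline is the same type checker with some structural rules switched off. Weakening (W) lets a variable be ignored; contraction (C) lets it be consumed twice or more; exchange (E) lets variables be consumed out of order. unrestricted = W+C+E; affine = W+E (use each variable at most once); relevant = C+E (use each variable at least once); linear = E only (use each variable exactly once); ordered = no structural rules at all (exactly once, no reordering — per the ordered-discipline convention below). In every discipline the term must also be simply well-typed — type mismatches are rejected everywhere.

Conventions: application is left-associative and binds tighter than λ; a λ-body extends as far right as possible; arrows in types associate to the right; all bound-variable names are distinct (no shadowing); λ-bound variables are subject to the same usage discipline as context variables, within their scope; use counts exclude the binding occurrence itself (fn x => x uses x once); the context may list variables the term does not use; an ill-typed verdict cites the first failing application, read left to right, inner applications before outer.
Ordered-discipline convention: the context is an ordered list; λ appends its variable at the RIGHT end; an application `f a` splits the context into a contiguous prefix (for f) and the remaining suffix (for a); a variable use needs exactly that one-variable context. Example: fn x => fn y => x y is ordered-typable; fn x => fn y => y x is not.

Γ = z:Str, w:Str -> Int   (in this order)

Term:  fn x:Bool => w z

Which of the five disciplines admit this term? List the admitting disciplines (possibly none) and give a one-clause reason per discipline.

admitting disciplines: affine, unrestricted
usage: z: 1; w: 1; x (λ-bound): 0
uses in reading order: w, z
typing: well-typed — term : Bool -> Int
ordered: ✗, x left unused
linear: ✗, x left unused
affine: ✓, no duplicate uses among z, w, x
relevant: ✗, x left unused
unrestricted: ✓, well-typed at Bool -> Int; no restrictions here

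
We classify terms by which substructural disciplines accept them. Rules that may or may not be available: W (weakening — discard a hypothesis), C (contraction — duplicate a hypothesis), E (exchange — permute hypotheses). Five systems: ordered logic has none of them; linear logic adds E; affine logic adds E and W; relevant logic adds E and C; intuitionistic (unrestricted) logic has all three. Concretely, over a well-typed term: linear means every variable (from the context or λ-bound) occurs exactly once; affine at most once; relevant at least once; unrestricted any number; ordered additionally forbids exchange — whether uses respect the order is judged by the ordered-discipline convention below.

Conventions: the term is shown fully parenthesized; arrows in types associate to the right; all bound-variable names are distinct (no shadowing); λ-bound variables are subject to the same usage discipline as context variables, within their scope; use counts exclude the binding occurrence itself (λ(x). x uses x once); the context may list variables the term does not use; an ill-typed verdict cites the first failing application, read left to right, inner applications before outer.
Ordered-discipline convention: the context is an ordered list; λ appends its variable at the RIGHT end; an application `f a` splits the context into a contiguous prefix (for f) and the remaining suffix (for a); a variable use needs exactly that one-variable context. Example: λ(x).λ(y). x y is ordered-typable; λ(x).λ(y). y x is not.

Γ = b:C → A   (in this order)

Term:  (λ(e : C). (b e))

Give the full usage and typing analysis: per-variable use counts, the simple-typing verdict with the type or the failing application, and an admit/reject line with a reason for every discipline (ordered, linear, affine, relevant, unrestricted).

variable uses: b: 1; e (bound): 1
left-to-right use order: b, e
typing: the term checks, with type C → A
ordered: ✓, b, e: once each, no exchange needed
linear: ✓, single use per variable (b, e)
affine: ✓, none of b, e used more than once
relevant: ✓, every one of b, e appears
unrestricted: ✓, simply typable at C → A; W, C, E all held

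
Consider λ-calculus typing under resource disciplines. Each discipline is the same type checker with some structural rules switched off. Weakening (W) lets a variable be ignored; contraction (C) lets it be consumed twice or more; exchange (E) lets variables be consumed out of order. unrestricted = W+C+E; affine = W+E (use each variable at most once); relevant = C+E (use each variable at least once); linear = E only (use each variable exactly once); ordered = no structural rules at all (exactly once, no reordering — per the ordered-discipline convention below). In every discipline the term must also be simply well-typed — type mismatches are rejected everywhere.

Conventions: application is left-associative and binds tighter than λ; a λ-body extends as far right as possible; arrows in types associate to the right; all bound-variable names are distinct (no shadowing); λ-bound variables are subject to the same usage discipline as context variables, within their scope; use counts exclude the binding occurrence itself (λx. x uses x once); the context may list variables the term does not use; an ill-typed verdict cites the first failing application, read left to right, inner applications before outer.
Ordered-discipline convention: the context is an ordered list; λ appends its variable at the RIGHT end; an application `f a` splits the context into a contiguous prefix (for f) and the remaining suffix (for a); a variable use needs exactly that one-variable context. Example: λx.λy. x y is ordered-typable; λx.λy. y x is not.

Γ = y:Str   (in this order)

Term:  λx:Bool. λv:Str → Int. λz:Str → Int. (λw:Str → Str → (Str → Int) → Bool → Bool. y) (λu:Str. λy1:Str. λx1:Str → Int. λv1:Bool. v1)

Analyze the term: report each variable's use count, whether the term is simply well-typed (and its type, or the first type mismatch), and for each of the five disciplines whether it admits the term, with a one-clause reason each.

counts: y: 1×; x (bound): 0×; v (bound): 0×; z (bound): 0×; w (bound): 0×; u (bound): 0×; y1 (bound): 0×; x1 (bound): 0×; v1 (bound): 1×
order of uses: y, v1
typing: well-typed at Bool → (Str → Int) → (Str → Int) → Str
ordered: ✗ — x, v, z, w, u, y1, x1 never used (weakening)
linear: ✗ — x, v, z, w, u, y1, x1 never used (weakening)
affine: ✓ — at most one use each (y, x, v, z, w, u, y1, x1, v1)
relevant: ✗ — x, v, z, w, u, y1, x1 never used (weakening)
unrestricted: ✓ — simply typable at Bool → (Str → Int) → (Str → Int) → Str; W, C, E all held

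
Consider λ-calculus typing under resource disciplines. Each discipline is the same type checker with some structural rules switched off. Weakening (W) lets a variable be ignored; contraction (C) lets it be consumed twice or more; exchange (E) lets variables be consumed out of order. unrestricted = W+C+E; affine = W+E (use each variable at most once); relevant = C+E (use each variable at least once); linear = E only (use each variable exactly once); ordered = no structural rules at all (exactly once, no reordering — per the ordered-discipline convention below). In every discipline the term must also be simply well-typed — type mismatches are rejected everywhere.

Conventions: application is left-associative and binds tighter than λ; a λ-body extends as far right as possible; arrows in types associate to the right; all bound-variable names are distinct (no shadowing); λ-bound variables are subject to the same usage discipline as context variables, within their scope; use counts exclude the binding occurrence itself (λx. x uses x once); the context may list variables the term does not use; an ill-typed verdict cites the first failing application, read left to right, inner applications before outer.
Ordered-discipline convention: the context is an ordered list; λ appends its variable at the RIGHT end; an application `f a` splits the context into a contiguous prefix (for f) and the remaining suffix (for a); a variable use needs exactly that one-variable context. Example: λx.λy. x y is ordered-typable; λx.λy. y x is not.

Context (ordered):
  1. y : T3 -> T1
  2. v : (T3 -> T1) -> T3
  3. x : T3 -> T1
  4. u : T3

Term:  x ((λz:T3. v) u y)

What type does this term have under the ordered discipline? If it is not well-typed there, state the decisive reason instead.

not well-typed under ordered — unused: z — weakening required
counts: y: 1×; v: 1×; x: 1×; u: 1×; z (bound): 0×
use order (left to right): x, v, u, y
typing: well-typed at T1
across the five disciplines: ordered ✗, linear ✗, affine ✓, relevant ✗, unrestricted ✓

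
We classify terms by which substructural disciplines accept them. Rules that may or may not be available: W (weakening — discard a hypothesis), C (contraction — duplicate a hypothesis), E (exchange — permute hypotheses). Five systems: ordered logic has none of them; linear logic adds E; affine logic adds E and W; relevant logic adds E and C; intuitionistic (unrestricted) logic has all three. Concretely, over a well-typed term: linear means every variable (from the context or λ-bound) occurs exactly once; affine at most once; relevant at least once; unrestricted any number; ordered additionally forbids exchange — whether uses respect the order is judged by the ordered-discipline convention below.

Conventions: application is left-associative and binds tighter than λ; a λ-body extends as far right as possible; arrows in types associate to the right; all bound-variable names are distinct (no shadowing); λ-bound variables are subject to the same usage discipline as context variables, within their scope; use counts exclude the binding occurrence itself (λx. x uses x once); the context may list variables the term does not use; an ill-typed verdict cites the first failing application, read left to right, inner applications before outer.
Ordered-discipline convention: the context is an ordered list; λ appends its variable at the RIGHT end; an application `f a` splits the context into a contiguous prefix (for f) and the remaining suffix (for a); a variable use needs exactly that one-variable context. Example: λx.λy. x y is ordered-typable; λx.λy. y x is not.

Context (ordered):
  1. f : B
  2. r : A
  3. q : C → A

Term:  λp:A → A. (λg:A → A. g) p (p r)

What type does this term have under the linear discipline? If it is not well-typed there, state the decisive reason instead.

not well-typed under linear — needs contraction — p ×2; f, q left unused
variable uses: f=0; r=1; q=0; p (λ-bound)=2; g (λ-bound)=1
use order (left to right): g, p, p, r
typing: the term checks, with type (A → A) → A
across the five disciplines: ordered ✗ · linear ✗ · affine ✗ · relevant ✗ · unrestricted ✓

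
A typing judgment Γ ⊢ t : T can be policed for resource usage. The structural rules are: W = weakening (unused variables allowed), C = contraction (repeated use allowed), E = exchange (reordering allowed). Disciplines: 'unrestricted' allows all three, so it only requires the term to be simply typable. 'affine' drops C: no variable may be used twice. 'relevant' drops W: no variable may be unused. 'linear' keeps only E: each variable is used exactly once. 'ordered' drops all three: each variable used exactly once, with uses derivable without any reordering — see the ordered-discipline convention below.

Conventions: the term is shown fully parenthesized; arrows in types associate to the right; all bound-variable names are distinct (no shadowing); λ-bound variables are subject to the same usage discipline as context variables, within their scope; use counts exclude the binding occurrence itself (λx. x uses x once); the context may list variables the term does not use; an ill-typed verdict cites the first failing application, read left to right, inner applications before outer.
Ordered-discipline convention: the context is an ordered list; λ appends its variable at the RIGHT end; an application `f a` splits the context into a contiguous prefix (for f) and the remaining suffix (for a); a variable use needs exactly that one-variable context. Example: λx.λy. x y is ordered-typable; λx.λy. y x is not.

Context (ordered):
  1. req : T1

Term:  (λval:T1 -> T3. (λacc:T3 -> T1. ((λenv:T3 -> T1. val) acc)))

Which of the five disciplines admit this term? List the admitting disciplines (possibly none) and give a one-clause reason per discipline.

admitted in: affine, unrestricted
counts: req ×0, val (λ-bound) ×1, acc (λ-bound) ×1, env (λ-bound) ×0
left-to-right use order: val, acc
typing: well-typed at (T1 -> T3) -> (T3 -> T1) -> T1 -> T3
ordered ✗ (req, env left unused)
linear ✗ (req, env left unused)
affine ✓ (none of req, val, acc, env used more than once)
relevant ✗ (req, env left unused)
unrestricted ✓ (well-typed at (T1 -> T3) -> (T3 -> T1) -> T1 -> T3; no restrictions here)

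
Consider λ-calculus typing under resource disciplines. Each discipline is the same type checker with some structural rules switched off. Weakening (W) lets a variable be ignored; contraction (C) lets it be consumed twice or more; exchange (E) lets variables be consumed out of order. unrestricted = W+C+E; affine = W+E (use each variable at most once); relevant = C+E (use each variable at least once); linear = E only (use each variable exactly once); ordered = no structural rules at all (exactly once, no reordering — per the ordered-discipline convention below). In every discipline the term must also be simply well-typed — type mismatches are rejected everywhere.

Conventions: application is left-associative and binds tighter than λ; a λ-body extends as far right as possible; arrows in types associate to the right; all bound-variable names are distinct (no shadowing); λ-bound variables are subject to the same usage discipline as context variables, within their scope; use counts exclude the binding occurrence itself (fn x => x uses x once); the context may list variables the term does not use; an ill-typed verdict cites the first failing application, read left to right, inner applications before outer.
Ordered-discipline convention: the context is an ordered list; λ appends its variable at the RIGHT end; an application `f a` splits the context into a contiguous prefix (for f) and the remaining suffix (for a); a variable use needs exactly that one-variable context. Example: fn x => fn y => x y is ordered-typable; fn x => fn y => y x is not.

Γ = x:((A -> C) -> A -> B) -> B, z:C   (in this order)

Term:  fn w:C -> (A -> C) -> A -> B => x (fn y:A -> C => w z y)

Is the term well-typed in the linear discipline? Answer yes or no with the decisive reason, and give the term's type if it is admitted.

yes — exactly-once usage across x, z, w, y; term : (C -> (A -> C) -> A -> B) -> B
use counts: x ×1; z ×1; w (bound) ×1; y (bound) ×1
order of uses: x, w, z, y
typing: ✓ — (C -> (A -> C) -> A -> B) -> B
across the five disciplines: ordered ✗ · linear ✓ · affine ✓ · relevant ✓ · unrestricted ✓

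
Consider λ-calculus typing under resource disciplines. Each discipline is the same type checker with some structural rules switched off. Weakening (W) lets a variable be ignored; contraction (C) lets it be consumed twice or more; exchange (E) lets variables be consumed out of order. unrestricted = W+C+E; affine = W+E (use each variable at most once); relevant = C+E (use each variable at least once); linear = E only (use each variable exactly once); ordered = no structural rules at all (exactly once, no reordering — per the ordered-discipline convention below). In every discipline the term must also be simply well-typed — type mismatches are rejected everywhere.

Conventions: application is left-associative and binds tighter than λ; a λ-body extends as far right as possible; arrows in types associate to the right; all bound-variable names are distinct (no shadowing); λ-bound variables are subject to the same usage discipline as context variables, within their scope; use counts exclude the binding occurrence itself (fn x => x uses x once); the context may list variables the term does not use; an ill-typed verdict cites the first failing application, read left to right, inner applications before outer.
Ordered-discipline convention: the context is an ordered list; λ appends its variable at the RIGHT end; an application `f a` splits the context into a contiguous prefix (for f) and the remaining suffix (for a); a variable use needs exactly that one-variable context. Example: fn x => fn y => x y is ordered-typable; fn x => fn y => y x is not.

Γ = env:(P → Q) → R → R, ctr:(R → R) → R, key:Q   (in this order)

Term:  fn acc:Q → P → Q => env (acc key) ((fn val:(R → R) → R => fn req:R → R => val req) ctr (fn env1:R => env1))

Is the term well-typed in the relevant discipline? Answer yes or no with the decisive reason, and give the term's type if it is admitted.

yes — every one of env, ctr, key, acc, val, req, env1 appears; term : (Q → P → Q) → R
counts: env=1, ctr=1, key=1, acc [bound]=1, val [bound]=1, req [bound]=1, env1 [bound]=1
use order (left to right): env, acc, key, val, req, ctr, env1
typing: well-typed — term : (Q → P → Q) → R
all disciplines: ordered ✗ | linear ✓ | affine ✓ | relevant ✓ | unrestricted ✓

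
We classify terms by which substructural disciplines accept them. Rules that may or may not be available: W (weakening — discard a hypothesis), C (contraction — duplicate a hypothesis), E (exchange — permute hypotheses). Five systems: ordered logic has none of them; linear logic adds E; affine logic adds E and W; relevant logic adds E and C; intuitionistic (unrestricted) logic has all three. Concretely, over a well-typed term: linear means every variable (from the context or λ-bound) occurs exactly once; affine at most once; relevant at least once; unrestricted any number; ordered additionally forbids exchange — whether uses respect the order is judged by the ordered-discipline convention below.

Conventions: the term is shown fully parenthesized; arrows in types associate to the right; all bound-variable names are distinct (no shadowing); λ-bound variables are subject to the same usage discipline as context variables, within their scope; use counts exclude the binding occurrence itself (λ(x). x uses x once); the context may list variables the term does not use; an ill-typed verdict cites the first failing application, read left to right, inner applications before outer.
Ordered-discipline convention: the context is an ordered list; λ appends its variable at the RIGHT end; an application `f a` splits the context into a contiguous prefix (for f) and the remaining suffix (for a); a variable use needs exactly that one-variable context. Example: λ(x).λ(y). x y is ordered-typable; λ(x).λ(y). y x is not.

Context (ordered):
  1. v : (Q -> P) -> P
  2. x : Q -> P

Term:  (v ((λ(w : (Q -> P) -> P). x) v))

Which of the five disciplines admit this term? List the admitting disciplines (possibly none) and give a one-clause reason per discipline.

accepted by: unrestricted
use counts: v=2; x=1; w (bound)=0
order of uses: v, x, v
typing: the term checks, with type P
ordered: ✗ — uses contraction: v ×2; w never used (weakening)
linear: ✗ — uses contraction: v ×2; w never used (weakening)
affine: ✗ — uses contraction: v ×2
relevant: ✗ — w never used (weakening)
unrestricted: ✓ — type-checks (P) and nothing is barred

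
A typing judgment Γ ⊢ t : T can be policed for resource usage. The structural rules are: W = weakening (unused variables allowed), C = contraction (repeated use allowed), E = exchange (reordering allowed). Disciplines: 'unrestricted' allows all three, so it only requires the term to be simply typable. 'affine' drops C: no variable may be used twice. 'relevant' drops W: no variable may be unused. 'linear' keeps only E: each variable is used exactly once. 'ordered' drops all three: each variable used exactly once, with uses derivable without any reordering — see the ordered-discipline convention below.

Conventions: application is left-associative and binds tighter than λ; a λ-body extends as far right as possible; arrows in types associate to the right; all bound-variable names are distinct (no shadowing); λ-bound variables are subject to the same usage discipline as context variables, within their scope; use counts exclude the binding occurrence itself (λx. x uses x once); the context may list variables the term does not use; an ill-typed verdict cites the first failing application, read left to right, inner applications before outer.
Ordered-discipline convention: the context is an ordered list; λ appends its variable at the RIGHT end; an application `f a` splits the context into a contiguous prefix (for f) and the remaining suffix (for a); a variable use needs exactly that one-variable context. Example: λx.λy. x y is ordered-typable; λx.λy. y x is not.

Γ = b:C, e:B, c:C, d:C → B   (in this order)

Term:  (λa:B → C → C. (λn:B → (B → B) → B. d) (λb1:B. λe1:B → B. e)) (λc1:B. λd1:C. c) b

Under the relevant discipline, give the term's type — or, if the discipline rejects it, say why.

not well-typed under relevant — a, n, b1, e1, c1, d1 left unused
usage: b: 1×, e: 1×, c: 1×, d: 1×, a [bound]: 0×, n [bound]: 0×, b1 [bound]: 0×, e1 [bound]: 0×, c1 [bound]: 0×, d1 [bound]: 0×
order of uses: d, e, c, b
typing: ✓ — B
across the five disciplines: ordered ✗ | linear ✗ | affine ✓ | relevant ✗ | unrestricted ✓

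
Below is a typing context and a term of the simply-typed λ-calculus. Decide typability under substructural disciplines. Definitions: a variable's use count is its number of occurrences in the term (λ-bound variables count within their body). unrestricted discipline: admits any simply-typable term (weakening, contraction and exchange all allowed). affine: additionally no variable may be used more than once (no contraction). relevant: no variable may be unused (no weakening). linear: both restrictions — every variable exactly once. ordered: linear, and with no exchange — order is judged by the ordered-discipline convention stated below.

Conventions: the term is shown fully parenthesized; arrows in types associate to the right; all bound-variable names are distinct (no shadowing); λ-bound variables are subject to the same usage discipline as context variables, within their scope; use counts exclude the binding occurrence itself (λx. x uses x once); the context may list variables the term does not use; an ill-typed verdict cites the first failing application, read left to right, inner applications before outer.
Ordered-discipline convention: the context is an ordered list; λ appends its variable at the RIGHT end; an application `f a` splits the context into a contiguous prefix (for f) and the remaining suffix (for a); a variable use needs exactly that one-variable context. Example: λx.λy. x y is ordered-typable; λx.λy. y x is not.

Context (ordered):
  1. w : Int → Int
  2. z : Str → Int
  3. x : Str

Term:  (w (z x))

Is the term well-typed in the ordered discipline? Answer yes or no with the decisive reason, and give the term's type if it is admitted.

yes — w, z, x: once each, no exchange needed; term : Int
usage: w ×1, z ×1, x ×1
left-to-right use order: w, z, x
typing: well-typed at Int
per-discipline verdicts: ordered ✓, linear ✓, affine ✓, relevant ✓, unrestricted ✓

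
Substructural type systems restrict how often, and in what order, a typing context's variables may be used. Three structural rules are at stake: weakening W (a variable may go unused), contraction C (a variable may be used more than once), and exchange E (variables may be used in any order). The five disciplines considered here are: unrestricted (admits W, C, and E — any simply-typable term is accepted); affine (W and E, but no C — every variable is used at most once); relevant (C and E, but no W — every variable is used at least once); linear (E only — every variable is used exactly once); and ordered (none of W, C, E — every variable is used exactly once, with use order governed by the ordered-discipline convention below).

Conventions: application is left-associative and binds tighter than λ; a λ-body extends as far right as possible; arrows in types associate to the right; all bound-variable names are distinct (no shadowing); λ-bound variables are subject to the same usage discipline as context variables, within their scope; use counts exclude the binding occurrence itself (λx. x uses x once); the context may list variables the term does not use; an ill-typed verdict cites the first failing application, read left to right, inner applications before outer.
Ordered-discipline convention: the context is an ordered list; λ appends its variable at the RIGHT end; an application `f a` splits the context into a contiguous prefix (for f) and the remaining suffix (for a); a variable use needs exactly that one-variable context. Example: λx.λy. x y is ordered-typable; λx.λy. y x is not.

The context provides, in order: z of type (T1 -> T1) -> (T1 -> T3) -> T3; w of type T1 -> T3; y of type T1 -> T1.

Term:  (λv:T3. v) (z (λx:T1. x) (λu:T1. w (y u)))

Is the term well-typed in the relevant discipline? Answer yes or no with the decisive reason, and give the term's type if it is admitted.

yes — every one of z, w, y, v, x, u appears; term : T3
use counts: z: 1, w: 1, y: 1, v (bound): 1, x (bound): 1, u (bound): 1
order of uses: v, z, x, w, y, u
typing: ✓ — T3
per-discipline verdicts: ordered ✓ · linear ✓ · affine ✓ · relevant ✓ · unrestricted ✓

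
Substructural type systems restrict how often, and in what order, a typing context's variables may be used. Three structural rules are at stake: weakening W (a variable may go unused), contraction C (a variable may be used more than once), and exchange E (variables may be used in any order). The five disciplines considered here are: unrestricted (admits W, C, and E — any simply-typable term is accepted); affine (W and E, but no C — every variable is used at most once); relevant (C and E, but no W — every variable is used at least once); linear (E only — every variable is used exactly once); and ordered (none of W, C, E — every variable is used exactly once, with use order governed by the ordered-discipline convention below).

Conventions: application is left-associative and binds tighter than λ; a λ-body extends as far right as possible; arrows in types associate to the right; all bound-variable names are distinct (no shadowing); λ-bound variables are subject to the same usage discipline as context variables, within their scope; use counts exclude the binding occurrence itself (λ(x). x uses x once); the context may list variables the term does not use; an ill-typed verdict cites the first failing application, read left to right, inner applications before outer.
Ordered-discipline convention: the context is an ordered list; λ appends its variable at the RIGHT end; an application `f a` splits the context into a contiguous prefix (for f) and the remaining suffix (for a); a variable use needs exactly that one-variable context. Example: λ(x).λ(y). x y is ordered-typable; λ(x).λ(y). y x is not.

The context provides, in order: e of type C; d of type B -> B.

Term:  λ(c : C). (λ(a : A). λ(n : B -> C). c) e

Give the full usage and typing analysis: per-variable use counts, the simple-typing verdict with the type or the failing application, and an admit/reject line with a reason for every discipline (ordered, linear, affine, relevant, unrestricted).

counts: e: 1×; d: 0×; c (λ-bound): 1×; a (λ-bound): 0×; n (λ-bound): 0×
use order (left to right): c, e
typing: ill-typed: an argument C mismatches the expected A
ordered: ✗, not simply typable
linear: ✗, fails simple typing
affine: ✗, a type mismatch blocks all five
relevant: ✗, the type mismatch rejects it
unrestricted: ✗, not simply typable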